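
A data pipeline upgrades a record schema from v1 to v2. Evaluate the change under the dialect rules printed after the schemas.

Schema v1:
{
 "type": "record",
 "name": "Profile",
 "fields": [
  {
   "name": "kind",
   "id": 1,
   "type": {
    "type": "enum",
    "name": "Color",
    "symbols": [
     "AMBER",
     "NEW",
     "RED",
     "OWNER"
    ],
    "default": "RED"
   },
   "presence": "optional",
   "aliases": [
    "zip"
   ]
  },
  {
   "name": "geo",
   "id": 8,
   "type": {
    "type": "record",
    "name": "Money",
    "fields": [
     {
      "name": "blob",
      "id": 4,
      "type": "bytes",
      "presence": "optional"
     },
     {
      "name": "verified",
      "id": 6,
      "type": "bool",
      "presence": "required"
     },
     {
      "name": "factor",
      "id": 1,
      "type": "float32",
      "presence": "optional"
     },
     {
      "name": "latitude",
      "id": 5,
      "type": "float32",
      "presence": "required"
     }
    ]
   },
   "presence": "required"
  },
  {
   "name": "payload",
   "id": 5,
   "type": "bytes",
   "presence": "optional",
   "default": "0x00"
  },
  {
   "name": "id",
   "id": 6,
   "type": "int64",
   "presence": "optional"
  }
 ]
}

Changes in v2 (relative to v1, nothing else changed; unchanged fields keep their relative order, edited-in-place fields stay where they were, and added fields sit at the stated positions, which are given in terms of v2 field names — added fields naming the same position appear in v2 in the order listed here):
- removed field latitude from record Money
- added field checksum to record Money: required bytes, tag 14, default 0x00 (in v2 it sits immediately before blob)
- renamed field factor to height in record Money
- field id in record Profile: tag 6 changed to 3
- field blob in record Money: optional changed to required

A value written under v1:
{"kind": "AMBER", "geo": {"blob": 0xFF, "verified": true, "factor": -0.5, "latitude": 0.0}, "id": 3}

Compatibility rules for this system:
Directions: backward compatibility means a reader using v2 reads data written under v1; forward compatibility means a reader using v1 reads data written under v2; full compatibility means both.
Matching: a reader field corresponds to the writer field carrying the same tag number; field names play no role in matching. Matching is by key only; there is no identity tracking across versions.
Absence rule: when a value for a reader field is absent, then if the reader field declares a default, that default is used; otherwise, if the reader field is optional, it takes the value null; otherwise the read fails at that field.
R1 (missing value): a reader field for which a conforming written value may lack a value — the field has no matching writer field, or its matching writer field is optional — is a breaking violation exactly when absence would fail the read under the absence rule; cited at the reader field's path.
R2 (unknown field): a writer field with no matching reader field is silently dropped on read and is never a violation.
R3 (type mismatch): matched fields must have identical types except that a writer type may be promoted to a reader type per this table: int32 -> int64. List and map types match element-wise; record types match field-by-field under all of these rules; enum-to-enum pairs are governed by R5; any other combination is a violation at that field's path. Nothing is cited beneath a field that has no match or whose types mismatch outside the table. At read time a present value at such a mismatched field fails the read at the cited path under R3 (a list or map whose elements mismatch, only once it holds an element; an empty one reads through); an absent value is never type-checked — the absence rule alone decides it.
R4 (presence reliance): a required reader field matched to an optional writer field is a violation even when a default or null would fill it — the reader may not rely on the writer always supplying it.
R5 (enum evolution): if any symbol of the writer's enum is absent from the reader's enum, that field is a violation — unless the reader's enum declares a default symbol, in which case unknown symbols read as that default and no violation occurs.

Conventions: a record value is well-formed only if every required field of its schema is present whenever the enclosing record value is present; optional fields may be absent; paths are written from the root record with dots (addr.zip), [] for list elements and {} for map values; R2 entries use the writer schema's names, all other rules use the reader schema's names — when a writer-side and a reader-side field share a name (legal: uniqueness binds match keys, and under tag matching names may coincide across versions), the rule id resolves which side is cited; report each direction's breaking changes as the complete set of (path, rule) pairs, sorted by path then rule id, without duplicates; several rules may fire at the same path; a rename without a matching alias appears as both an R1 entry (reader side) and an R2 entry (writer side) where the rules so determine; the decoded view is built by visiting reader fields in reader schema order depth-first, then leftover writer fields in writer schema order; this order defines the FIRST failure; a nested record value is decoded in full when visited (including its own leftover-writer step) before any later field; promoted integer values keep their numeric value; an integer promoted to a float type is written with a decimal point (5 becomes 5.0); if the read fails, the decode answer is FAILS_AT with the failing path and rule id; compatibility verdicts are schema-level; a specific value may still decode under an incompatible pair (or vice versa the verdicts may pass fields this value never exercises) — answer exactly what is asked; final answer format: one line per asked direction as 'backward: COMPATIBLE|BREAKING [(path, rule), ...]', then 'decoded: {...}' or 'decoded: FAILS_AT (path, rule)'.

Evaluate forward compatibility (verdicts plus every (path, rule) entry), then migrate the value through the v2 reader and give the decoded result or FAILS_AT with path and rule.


forward: BREAKING [(geo.latitude, R1)]; decoded: {"kind": "AMBER", "geo": {"checksum": 0x00, "blob": 0xFF, "verified": true, "height": -0.5}, "payload": 0x00, "id": null}

arrows below run writer -> reader for Profile
forward for Profile (reader v1, writer v2):
  Color -> Color, writer optional: kind aligns to kind
  Money -> Money, writer required: geo aligns to geo
  bytes -> bytes, writer optional: payload aligns to payload
  id: no writer match
  id (writer side), unknown to reader
  bytes -> bytes, writer required: geo.blob aligns to geo.blob
  bool -> bool, writer required: geo.verified aligns to geo.verified
  float32 -> float32, writer optional: geo.factor aligns to geo.height
  geo.latitude: no writer match
  geo.checksum (writer side), unknown to reader
  rule R1 violated at geo.latitude
  => 1 violation(s): forward is BREAKING for Profile
decode (reader v2):
  kind := "AMBER"
  geo.checksum := 0x00 (absent -> default)
  geo.blob := 0xFF
  geo.verified := true
  geo.height := -0.5 (from writer factor)
  writer geo.latitude: unknown -> dropped
  payload := 0x00 (absent -> default)
  id := null (absent, optional -> null)
  writer id: unknown -> dropped
  => decoded: {"kind": "AMBER", "geo": {"checksum": 0x00, "blob": 0xFF, "verified": true, "height": -0.5}, "payload": 0x00, "id": null}
ruling out the remaining Profile differences:
  field blob in record Money: optional changed to required -> affects backward compatibility only, which is not asked


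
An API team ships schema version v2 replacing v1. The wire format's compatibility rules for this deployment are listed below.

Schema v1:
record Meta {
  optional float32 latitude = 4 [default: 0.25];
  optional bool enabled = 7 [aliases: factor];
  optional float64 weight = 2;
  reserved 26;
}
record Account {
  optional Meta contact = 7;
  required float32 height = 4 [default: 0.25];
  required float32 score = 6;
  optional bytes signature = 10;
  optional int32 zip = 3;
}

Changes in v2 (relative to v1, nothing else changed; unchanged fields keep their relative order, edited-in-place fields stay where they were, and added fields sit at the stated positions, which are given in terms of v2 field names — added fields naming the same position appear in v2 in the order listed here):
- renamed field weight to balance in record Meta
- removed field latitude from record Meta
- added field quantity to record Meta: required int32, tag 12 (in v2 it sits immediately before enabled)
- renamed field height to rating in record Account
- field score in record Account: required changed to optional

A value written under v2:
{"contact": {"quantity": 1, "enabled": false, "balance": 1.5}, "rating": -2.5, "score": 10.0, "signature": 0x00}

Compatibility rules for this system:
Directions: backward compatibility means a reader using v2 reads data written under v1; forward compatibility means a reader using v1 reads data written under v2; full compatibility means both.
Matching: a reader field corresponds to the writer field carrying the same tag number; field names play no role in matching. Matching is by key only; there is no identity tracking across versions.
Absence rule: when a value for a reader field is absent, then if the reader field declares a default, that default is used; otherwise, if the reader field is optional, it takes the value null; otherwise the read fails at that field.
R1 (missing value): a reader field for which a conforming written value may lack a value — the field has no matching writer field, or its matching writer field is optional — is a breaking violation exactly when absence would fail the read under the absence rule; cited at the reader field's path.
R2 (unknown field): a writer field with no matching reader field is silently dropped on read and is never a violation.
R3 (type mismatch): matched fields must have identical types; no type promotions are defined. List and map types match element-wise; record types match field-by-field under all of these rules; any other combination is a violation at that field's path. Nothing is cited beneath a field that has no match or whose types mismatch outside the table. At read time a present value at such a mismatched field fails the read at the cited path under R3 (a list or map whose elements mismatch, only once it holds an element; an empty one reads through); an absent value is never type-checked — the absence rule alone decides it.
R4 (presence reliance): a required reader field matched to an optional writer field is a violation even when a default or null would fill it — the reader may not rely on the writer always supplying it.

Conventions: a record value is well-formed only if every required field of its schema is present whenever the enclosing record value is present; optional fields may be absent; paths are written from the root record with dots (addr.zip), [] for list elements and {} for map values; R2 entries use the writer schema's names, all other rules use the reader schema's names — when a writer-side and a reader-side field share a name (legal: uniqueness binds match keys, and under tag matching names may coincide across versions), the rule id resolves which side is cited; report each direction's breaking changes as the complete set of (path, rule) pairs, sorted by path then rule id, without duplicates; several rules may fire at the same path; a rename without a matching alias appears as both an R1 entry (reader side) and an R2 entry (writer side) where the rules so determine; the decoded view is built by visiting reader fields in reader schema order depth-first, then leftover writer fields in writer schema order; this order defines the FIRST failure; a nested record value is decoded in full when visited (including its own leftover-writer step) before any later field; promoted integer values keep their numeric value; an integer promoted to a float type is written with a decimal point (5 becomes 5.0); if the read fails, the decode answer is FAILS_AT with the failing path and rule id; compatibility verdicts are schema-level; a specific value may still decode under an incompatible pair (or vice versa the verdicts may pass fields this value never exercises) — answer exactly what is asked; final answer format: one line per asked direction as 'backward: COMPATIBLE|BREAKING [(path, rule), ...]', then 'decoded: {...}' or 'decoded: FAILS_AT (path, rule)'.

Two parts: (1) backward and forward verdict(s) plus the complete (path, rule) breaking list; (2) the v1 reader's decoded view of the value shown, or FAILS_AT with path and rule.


backward: BREAKING [(contact.quantity, R1)]; forward: BREAKING [(score, R1), (score, R4)]; decoded: {"contact": {"latitude": 0.25, "enabled": false, "weight": 1.5}, "height": -2.5, "score": 10.0, "signature": 0x00, "zip": null}

each type pair in Account: writer, then reader
checking backward for Account: reader v2 against writer v1:
  contact: Meta -> Meta, writer optional; from contact
  rating: float32 -> float32, writer required; from height
  score: float32 -> float32, writer required; from score
  signature: bytes -> bytes, writer optional; from signature
  zip: int32 -> int32, writer optional; from zip
  no writer field matches reader contact.quantity
  contact.enabled: bool -> bool, writer optional; from contact.enabled
  contact.balance: float64 -> float64, writer optional; from contact.weight
  writer contact.latitude: unknown to reader
  breaking: (contact.quantity, R1)
  => backward verdict for Account: BREAKING, 1 violation(s)
checking forward for Account: reader v1 against writer v2:
  contact: Meta -> Meta, writer optional; from contact
  height: float32 -> float32, writer required; from rating
  score: float32 -> float32, writer optional; from score
  signature: bytes -> bytes, writer optional; from signature
  zip: int32 -> int32, writer optional; from zip
  no writer field matches reader contact.latitude
  contact.enabled: bool -> bool, writer optional; from contact.enabled
  contact.weight: float64 -> float64, writer optional; from contact.balance
  writer contact.quantity: unknown to reader
  breaking: (score, R1)
  breaking: (score, R4)
  => forward verdict for Account: BREAKING, 2 violation(s)
decode (reader v1):
  contact.latitude := 0.25 (absent -> default)
  contact.enabled := false
  contact.weight := 1.5 (from writer balance)
  writer contact.quantity: unknown -> dropped
  height := -2.5 (from writer rating)
  score := 10.0
  signature := 0x00
  zip := null (absent, optional -> null)
  => decoded: {"contact": {"latitude": 0.25, "enabled": false, "weight": 1.5}, "height": -2.5, "score": 10.0, "signature": 0x00, "zip": null}


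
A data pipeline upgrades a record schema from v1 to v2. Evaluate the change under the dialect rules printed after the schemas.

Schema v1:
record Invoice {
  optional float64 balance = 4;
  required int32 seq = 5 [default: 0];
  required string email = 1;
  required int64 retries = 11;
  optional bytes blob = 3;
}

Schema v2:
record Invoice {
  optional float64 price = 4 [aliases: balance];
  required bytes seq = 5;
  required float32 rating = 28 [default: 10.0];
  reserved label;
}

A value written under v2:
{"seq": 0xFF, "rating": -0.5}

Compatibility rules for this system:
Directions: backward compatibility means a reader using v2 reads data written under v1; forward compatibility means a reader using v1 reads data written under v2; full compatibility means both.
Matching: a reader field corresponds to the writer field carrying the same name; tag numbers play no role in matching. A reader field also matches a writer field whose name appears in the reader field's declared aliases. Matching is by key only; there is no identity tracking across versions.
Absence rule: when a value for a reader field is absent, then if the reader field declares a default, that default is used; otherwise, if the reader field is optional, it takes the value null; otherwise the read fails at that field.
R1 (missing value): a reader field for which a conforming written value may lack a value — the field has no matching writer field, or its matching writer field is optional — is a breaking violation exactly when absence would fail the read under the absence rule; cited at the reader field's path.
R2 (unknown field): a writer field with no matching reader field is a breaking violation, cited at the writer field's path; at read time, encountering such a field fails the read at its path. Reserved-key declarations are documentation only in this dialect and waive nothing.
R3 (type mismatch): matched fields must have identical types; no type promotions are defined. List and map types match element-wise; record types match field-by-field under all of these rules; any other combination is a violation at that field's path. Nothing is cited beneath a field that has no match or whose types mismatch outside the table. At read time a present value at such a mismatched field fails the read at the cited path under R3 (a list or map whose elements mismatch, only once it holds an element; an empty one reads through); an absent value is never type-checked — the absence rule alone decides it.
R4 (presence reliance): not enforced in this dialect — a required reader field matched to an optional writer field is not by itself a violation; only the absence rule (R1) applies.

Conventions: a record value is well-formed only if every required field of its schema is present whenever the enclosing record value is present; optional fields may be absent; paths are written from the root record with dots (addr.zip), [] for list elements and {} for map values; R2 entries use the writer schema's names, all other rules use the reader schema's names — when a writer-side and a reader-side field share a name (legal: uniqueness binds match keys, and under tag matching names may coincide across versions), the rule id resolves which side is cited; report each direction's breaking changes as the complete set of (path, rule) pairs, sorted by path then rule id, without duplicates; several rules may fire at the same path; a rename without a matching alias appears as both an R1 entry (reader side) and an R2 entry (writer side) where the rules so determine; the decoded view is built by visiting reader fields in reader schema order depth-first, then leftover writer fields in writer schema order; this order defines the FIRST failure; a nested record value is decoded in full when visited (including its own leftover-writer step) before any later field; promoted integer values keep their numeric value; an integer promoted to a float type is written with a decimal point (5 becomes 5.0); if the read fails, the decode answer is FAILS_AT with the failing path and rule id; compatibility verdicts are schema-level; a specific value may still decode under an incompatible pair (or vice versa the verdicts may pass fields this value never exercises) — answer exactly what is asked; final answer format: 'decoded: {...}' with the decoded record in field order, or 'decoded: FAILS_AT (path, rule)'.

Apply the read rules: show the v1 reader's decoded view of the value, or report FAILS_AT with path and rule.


each type pair in Invoice: writer, then reader
migrating the Invoice value to v1:
  balance := null (missing; optional => null)
  read fails at seq under R3
  => FAILS_AT (seq, R3)
the rest of the Invoice diff is inert for this question:
  removed field retries from record Invoice -> matters for Invoice compatibility verdicts, not for this value's decode
  removed field email from record Invoice -> matters for Invoice compatibility verdicts, not for this value's decode
  removed field blob from record Invoice -> matters for Invoice compatibility verdicts, not for this value's decode
  renamed field balance to price in record Invoice (alias balance declared on the renamed field) -> matters for Invoice compatibility verdicts, not for this value's decode
  added field rating to record Invoice: required float32, tag 28, default 10.0 (in v2 it sits last) -> matters for Invoice compatibility verdicts, not for this value's decode

decoded: FAILS_AT (seq, R3)


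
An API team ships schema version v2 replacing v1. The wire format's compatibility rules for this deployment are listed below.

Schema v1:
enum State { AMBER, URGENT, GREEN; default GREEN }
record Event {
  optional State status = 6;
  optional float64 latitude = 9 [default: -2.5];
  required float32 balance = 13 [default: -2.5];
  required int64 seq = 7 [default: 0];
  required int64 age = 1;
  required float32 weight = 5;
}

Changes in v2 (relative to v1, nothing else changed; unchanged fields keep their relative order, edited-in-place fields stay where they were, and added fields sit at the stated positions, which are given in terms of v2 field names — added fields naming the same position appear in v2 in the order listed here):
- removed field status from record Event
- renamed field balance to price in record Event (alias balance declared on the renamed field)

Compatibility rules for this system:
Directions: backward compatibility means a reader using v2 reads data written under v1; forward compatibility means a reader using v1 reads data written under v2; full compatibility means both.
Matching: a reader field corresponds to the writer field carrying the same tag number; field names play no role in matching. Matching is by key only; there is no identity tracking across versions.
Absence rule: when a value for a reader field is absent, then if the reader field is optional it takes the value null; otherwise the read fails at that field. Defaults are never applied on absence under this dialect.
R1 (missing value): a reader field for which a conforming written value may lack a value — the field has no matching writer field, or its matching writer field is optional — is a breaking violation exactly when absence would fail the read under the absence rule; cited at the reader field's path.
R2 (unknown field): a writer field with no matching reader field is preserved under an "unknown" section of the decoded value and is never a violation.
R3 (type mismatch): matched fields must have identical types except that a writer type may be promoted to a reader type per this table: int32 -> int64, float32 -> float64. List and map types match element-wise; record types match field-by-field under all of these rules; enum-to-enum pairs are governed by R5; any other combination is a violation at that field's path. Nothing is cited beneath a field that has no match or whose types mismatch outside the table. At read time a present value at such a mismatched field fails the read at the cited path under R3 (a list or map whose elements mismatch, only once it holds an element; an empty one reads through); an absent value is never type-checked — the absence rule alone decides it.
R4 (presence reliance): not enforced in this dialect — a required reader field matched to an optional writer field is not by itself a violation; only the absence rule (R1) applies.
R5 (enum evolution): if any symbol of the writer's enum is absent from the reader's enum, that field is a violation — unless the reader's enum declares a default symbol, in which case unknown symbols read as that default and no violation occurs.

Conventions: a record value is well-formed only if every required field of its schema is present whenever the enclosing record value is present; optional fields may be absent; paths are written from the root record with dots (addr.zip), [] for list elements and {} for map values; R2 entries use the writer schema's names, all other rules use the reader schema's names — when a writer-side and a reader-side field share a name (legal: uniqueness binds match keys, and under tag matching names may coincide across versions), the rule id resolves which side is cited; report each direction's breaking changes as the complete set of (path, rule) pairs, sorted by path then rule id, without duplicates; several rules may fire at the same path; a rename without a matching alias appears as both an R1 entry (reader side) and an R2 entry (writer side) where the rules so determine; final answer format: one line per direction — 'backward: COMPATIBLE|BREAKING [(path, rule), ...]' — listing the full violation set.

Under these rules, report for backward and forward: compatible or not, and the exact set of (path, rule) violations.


in Event below, arrows point writer -> reader
backward analysis of Event with v2 as reader and v1 as writer:
  latitude: paired with writer latitude (float64 -> float64; writer optional)
  price: paired with writer balance (float32 -> float32; writer required)
  seq: paired with writer seq (int64 -> int64; writer required)
  age: paired with writer age (int64 -> int64; writer required)
  weight: paired with writer weight (float32 -> float32; writer required)
  writer status: unknown to reader
  => backward: COMPATIBLE
forward analysis of Event with v1 as reader and v2 as writer:
  status has no writer counterpart
  latitude: paired with writer latitude (float64 -> float64; writer optional)
  balance: paired with writer price (float32 -> float32; writer required)
  seq: paired with writer seq (int64 -> int64; writer required)
  age: paired with writer age (int64 -> int64; writer required)
  weight: paired with writer weight (float32 -> float32; writer required)
  => forward: COMPATIBLE

backward: COMPATIBLE []; forward: COMPATIBLE []


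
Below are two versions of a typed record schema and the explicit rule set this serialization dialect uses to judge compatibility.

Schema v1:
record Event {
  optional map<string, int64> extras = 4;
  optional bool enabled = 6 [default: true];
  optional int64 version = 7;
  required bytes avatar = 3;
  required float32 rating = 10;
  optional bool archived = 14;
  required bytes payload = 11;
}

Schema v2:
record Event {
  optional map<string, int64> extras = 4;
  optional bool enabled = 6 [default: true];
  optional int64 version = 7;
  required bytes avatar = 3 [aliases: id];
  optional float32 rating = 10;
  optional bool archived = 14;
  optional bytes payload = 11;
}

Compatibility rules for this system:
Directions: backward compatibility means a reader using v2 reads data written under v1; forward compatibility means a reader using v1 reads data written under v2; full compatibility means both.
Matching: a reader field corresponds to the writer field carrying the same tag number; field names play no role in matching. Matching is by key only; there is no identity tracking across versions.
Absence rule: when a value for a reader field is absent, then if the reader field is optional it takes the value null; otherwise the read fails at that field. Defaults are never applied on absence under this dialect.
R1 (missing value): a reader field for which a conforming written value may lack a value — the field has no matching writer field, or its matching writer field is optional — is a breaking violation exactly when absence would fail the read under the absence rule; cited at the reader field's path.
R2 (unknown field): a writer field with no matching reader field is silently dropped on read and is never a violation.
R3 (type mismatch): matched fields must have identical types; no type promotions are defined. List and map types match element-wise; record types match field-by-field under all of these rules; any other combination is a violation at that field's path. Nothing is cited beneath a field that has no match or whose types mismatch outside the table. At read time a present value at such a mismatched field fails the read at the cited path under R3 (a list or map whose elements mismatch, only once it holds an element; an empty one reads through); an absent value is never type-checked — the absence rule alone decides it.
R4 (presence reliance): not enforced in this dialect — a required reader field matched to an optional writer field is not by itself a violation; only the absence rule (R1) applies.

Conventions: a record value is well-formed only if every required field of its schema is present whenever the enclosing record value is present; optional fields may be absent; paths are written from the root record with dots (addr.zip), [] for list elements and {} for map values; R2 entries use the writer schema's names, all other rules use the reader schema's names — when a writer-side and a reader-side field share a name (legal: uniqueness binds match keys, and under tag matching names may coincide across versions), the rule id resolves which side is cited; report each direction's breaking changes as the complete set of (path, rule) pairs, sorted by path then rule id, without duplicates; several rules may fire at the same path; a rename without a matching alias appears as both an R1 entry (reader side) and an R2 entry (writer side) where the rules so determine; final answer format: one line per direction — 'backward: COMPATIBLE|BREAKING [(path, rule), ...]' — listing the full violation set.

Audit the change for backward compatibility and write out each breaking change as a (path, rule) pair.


backward: COMPATIBLE []

each type pair in Event: writer, then reader
backward for Event (reader v2, writer v1):
  writer optional, map<string, int64> -> map<string, int64>: reader extras maps from writer extras
  writer optional, bool -> bool: reader enabled maps from writer enabled
  writer optional, int64 -> int64: reader version maps from writer version
  writer required, bytes -> bytes: reader avatar maps from writer avatar
  writer required, float32 -> float32: reader rating maps from writer rating
  writer optional, bool -> bool: reader archived maps from writer archived
  writer required, bytes -> bytes: reader payload maps from writer payload
  => backward: COMPATIBLE
remaining Event differences; none change what is asked:
  field payload in record Event: required changed to optional -> affects forward compatibility only, which is not asked
  field rating in record Event: required changed to optional -> affects forward compatibility only, which is not asked


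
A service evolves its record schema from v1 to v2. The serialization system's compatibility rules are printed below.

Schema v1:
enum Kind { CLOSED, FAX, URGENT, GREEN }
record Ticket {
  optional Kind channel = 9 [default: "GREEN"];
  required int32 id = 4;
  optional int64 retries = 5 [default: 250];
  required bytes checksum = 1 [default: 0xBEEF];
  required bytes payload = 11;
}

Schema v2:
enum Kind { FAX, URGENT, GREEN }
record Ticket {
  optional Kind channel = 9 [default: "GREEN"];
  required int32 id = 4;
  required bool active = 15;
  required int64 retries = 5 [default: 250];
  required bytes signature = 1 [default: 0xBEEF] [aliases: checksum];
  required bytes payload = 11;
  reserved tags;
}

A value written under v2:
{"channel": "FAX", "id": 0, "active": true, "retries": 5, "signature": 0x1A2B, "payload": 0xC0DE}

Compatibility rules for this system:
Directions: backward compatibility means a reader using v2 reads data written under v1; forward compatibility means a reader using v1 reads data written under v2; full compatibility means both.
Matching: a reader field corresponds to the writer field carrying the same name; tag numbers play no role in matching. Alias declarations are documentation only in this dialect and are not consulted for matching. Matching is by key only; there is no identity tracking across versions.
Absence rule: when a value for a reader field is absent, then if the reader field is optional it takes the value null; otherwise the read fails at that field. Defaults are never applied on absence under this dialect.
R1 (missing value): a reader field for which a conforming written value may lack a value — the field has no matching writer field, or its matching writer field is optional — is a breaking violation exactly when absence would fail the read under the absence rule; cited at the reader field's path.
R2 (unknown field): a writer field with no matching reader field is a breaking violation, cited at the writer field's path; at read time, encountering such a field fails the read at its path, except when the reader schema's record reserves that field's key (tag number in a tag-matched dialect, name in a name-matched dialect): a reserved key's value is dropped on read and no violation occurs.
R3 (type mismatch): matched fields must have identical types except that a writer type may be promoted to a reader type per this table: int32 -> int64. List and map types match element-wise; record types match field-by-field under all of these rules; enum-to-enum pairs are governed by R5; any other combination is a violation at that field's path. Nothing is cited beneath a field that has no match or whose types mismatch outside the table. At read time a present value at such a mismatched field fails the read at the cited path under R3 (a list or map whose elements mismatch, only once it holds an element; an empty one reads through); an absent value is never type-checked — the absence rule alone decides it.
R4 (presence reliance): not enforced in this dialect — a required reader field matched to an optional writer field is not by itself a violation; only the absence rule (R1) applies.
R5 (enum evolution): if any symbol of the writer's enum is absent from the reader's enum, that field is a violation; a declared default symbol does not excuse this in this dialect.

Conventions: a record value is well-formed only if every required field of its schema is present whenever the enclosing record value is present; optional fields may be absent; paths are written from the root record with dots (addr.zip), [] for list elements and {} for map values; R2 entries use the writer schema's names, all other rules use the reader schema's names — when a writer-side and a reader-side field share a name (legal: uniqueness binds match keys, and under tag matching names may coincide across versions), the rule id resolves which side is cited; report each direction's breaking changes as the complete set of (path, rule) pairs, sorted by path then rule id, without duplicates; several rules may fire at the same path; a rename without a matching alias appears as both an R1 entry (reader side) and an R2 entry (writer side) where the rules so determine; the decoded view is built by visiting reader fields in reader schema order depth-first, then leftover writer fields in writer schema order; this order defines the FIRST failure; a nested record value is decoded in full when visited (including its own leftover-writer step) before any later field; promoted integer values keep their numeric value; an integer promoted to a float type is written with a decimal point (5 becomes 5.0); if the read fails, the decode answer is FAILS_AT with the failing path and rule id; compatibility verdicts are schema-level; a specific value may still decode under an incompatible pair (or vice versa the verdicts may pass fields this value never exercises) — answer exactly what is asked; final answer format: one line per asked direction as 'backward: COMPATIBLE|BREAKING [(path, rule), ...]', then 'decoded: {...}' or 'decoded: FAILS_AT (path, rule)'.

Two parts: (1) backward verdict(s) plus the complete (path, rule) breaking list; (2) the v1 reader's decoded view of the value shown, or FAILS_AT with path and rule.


backward: BREAKING [(active, R1), (channel, R5), (checksum, R2), (retries, R1), (signature, R1)]; decoded: FAILS_AT (checksum, R1)

the writer's type comes first in each Ticket pair
backward for Ticket (reader v2, writer v1):
  channel: paired with writer channel (Kind -> Kind; writer optional)
  id: paired with writer id (int32 -> int32; writer required)
  active: no writer-side match
  retries: paired with writer retries (int64 -> int64; writer optional)
  signature: no writer-side match
  payload: paired with writer payload (bytes -> bytes; writer required)
  checksum (writer side), unknown to reader
  violation R1 at active
  violation R5 at channel
  violation R2 at checksum
  violation R1 at retries
  violation R1 at signature
  => 5 violation(s): backward is BREAKING for Ticket
migrating the Ticket value to v1:
  channel := "FAX"
  id := 0
  retries := 5
  read fails at checksum under R1 (no fill)
  => FAILS_AT (checksum, R1)


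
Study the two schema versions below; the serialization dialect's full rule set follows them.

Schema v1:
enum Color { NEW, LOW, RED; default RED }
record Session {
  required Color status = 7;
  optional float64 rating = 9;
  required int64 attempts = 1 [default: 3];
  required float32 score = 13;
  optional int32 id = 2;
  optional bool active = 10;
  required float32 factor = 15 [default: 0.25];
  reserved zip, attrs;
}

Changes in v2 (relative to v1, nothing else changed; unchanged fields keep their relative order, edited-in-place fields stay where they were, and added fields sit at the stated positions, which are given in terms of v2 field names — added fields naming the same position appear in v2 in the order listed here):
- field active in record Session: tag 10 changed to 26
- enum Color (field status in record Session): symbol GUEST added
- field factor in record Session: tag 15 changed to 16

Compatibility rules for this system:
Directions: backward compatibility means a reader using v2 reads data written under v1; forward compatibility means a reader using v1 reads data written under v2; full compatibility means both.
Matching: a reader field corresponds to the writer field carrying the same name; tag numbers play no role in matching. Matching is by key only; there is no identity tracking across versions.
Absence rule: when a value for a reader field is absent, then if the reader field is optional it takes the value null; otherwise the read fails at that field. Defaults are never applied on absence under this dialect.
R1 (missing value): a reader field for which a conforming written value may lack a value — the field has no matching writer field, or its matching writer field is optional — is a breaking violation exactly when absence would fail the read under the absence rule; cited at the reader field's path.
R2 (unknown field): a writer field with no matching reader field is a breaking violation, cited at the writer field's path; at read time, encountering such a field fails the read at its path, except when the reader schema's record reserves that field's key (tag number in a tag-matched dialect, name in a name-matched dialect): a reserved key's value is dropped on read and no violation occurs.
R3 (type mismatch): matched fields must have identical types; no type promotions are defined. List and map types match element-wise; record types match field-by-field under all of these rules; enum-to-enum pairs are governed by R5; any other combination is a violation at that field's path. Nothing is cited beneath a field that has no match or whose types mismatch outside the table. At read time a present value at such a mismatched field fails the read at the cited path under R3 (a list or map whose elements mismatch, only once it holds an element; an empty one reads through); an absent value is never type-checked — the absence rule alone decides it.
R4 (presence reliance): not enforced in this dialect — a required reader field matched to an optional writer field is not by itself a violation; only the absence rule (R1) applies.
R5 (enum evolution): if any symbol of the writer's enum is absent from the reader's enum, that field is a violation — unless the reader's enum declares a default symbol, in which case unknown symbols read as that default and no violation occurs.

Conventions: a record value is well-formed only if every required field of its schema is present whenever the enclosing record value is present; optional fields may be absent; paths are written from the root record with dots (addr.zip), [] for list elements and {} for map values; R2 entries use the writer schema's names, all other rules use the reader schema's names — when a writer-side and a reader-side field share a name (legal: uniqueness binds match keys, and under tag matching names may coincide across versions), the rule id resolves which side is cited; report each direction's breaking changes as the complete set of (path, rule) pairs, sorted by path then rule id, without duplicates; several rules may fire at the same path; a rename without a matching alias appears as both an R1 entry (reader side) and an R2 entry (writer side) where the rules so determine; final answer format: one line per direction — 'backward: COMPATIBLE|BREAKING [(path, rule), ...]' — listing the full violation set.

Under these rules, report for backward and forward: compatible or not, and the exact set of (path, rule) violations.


backward: COMPATIBLE []; forward: COMPATIBLE []

each type pair in Session: writer, then reader
backward for Session (reader v2, writer v1):
  status: paired with writer status (Color -> Color; writer required)
  rating: paired with writer rating (float64 -> float64; writer optional)
  attempts: paired with writer attempts (int64 -> int64; writer required)
  score: paired with writer score (float32 -> float32; writer required)
  id: paired with writer id (int32 -> int32; writer optional)
  active: paired with writer active (bool -> bool; writer optional)
  factor: paired with writer factor (float32 -> float32; writer required)
  nothing fires on Session: backward is COMPATIBLE
forward for Session (reader v1, writer v2):
  status: paired with writer status (Color -> Color; writer required)
  rating: paired with writer rating (float64 -> float64; writer optional)
  attempts: paired with writer attempts (int64 -> int64; writer required)
  score: paired with writer score (float32 -> float32; writer required)
  id: paired with writer id (int32 -> int32; writer optional)
  active: paired with writer active (bool -> bool; writer optional)
  factor: paired with writer factor (float32 -> float32; writer required)
  nothing fires on Session: forward is COMPATIBLE
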